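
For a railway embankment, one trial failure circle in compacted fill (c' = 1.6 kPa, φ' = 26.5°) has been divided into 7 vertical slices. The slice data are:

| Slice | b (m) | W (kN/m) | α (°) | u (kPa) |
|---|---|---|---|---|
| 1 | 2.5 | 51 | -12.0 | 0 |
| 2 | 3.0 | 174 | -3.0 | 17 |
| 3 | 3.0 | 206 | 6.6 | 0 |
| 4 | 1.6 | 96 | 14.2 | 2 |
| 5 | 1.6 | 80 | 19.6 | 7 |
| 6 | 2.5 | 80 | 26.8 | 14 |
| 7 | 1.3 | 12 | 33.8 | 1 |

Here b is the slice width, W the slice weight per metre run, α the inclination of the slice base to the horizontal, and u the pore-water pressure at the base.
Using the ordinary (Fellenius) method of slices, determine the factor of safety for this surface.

Ordinary method of slices: FS = Σ[c'·Δl_i + (W_i cosα_i − u_i·Δl_i)·tanφ'] / Σ W_i sinα_i, with Δl_i = b_i / cosα_i.
Slice 1: Δl = 2.5/cos(-12.0°) = 2.556 m; N'_1 = 51·cos(-12.0°) − 0·2.556 = 49.9; c'Δl = 4.09; W sinα = -10.6
Slice 2: Δl = 3.0/cos(-3.0°) = 3.004 m; N'_2 = 174·cos(-3.0°) − 17·3.004 = 122.7; c'Δl = 4.81; W sinα = -9.1
Slice 3: Δl = 3.0/cos6.6° = 3.020 m; N'_3 = 206·cos6.6° − 0·3.020 = 204.6; c'Δl = 4.83; W sinα = 23.7
Slice 4: Δl = 1.6/cos14.2° = 1.650 m; N'_4 = 96·cos14.2° − 2·1.650 = 89.8; c'Δl = 2.64; W sinα = 23.5
Slice 5: Δl = 1.6/cos19.6° = 1.698 m; N'_5 = 80·cos19.6° − 7·1.698 = 63.5; c'Δl = 2.72; W sinα = 26.8
Slice 6: Δl = 2.5/cos26.8° = 2.801 m; N'_6 = 80·cos26.8° − 14·2.801 = 32.2; c'Δl = 4.48; W sinα = 36.1
Slice 7: Δl = 1.3/cos33.8° = 1.564 m; N'_7 = 12·cos33.8° − 1·1.564 = 8.4; c'Δl = 2.50; W sinα = 6.7
Σc'Δl = 26.1 kN/m; ΣN' = 571.1 kN/m; ΣW sinα = 97.1 kN/m
Resisting = 26.1 + 571.1·tan26.5° = 26.1 + 284.7 = 310.8 kN/m
FS = 310.8 / 97.1 = 3.201

FS = 3.20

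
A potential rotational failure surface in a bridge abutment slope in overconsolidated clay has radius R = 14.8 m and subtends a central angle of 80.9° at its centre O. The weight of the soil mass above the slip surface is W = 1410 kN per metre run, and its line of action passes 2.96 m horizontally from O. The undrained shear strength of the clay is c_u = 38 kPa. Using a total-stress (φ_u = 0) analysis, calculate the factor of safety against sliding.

FS = 2.82

Taking moments about the centre O, the resisting moment is provided by the undrained shear strength acting along the arc:
Arc length L_a = R·θ = 14.8·(80.9°·π/180) = 14.8·1.4120 = 20.90 m
M_R = c_u·L_a·R = 38·20.90·14.8 = 11752.6 kN·m/m
M_D = W·d = 1410·2.96 = 4173.6 kN·m/m
FS = M_R / M_D = 11752.6 / 4173.6 = 2.816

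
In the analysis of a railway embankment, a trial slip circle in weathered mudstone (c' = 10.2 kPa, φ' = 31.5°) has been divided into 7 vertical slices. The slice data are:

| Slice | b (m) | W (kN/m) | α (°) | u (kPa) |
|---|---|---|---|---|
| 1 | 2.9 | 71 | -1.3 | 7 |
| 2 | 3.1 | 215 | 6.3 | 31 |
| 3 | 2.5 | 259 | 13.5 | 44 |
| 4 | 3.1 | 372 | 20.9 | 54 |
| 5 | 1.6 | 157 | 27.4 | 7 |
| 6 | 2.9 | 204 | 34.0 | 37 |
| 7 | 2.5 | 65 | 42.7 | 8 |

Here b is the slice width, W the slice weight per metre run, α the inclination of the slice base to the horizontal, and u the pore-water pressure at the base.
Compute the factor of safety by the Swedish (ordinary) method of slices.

Ordinary method of slices: FS = Σ[c'·Δl_i + (W_i cosα_i − u_i·Δl_i)·tanφ'] / Σ W_i sinα_i, with Δl_i = b_i / cosα_i.
Slice 1: Δl = 2.9/cos(-1.3°) = 2.901 m; N'_1 = 71·cos(-1.3°) − 7·2.901 = 50.7; c'Δl = 29.59; W sinα = -1.6
Slice 2: Δl = 3.1/cos6.3° = 3.119 m; N'_2 = 215·cos6.3° − 31·3.119 = 117.0; c'Δl = 31.81; W sinα = 23.6
Slice 3: Δl = 2.5/cos13.5° = 2.571 m; N'_3 = 259·cos13.5° − 44·2.571 = 138.7; c'Δl = 26.22; W sinα = 60.5
Slice 4: Δl = 3.1/cos20.9° = 3.318 m; N'_4 = 372·cos20.9° − 54·3.318 = 168.3; c'Δl = 33.85; W sinα = 132.7
Slice 5: Δl = 1.6/cos27.4° = 1.802 m; N'_5 = 157·cos27.4° − 7·1.802 = 126.8; c'Δl = 18.38; W sinα = 72.3
Slice 6: Δl = 2.9/cos34.0° = 3.498 m; N'_6 = 204·cos34.0° − 37·3.498 = 39.7; c'Δl = 35.68; W sinα = 114.1
Slice 7: Δl = 2.5/cos42.7° = 3.402 m; N'_7 = 65·cos42.7° − 8·3.402 = 20.6; c'Δl = 34.70; W sinα = 44.1
Σc'Δl = 210.2 kN/m; ΣN' = 661.8 kN/m; ΣW sinα = 445.6 kN/m
Resisting = 210.2 + 661.8·tan31.5° = 210.2 + 405.5 = 615.8 kN/m
FS = 615.8 / 445.6 = 1.382

FS = 1.38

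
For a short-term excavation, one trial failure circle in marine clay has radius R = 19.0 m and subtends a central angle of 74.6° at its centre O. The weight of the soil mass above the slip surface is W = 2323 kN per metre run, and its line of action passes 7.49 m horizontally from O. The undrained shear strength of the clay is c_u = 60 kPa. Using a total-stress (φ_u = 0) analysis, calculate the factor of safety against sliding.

Taking moments about the centre O, the resisting moment is provided by the undrained shear strength acting along the arc:
Arc length L_a = R·θ = 19.0·(74.6°·π/180) = 19.0·1.3020 = 24.74 m
M_R = c_u·L_a·R = 60·24.74·19.0 = 28201.7 kN·m/m
M_D = W·d = 2323·7.49 = 17399.3 kN·m/m
FS = M_R / M_D = 28201.7 / 17399.3 = 1.621

FS = 1.62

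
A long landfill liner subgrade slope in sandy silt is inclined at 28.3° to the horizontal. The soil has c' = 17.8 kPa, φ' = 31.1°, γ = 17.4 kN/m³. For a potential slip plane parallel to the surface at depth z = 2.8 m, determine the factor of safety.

FS = 2.00

For an infinite slope with a slip plane parallel to the surface (no pore pressure): FS = [c' + γz cos²β tanφ'] / [γz sinβ cosβ].
γz = 17.4·2.8 = 48.72 kN/m²
Numerator = 17.8 + 48.72·cos²28.3°·tan31.1° = 17.8 + 48.72·0.7752·0.6032 = 40.584 kPa
Denominator = 48.72·sin28.3°·cos28.3° = 48.72·0.4741·0.8805 = 20.337 kPa
FS = 40.584 / 20.337 = 1.996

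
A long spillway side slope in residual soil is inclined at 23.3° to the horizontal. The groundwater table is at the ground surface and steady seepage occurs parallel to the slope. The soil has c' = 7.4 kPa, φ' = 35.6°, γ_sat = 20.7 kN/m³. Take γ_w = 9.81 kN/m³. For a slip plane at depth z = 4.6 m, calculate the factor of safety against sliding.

FS = 1.09

With seepage parallel to the slope and the water table at the surface, the effective normal stress on the slip plane uses the buoyant unit weight γ' = γ_sat − γ_w while the driving shear stress uses γ_sat:
FS = [c' + γ' z cos²β tanφ'] / [γ_sat z sinβ cosβ]
γ' = 20.7 − 9.81 = 10.89 kN/m³
Numerator = 7.4 + 10.89·4.6·cos²23.3°·tan35.6° = 7.4 + 10.89·4.6·0.8435·0.7159 = 37.653 kPa
Denominator = 20.7·4.6·sin23.3°·cos23.3° = 20.7·4.6·0.3955·0.9184 = 34.592 kPa
FS = 37.653 / 34.592 = 1.088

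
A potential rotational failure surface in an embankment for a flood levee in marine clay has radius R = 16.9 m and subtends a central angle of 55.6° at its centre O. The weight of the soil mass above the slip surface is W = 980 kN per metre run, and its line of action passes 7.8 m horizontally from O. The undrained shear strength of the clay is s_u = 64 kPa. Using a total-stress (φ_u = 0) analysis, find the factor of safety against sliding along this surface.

FS = 2.32

Taking moments about the centre O, the resisting moment is provided by the undrained shear strength acting along the arc:
Arc length L_a = R·θ = 16.9·(55.6°·π/180) = 16.9·0.9704 = 16.40 m
M_R = s_u·L_a·R = 64·16.40·16.9 = 17738.0 kN·m/m
M_D = W·d = 980·7.8 = 7644.0 kN·m/m
FS = M_R / M_D = 17738.0 / 7644.0 = 2.321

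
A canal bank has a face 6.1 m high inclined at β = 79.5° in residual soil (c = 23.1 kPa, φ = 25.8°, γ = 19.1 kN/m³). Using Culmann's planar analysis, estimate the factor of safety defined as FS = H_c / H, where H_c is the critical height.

FS = 1.72

H_c = (4c/γ) · sinβ cosφ / [1 − cos(β − φ)]
    = (4·23.1/19.1) · sin79.5°·cos25.8° / [1 − cos53.7°]
    = 4.838 · 0.8852 / 0.4080 = 10.50 m
FS = H_c / H = 10.50 / 6.1 = 1.721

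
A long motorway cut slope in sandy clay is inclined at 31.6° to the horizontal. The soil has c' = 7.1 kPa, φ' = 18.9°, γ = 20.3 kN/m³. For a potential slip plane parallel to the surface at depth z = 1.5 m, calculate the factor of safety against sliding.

FS = 1.08

For an infinite slope with a slip plane parallel to the surface (no pore pressure): FS = [c' + γz cos²β tanφ'] / [γz sinβ cosβ].
γz = 20.3·1.5 = 30.45 kN/m²
Numerator = 7.1 + 30.45·cos²31.6°·tan18.9° = 7.1 + 30.45·0.7254·0.3424 = 14.663 kPa
Denominator = 30.45·sin31.6°·cos31.6° = 30.45·0.5240·0.8517 = 13.590 kPa
FS = 14.663 / 13.590 = 1.079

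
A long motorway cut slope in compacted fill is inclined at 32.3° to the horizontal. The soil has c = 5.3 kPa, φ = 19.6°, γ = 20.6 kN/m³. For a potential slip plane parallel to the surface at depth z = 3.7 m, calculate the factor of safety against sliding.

FS = 0.72

For an infinite slope with a slip plane parallel to the surface (no pore pressure): FS = [c + γz cos²β tanφ] / [γz sinβ cosβ].
γz = 20.6·3.7 = 76.22 kN/m²
Numerator = 5.3 + 76.22·cos²32.3°·tan19.6° = 5.3 + 76.22·0.7145·0.3561 = 24.691 kPa
Denominator = 76.22·sin32.3°·cos32.3° = 76.22·0.5344·0.8453 = 34.426 kPa
FS = 24.691 / 34.426 = 0.717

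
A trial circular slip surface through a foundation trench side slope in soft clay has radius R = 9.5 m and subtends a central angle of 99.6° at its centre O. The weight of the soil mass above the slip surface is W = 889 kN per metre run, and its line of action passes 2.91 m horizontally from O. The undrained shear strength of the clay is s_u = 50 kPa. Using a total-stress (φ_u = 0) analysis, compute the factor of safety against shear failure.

Taking moments about the centre O, the resisting moment is provided by the undrained shear strength acting along the arc:
Arc length L_a = R·θ = 9.5·(99.6°·π/180) = 9.5·1.7383 = 16.51 m
M_R = s_u·L_a·R = 50·16.51·9.5 = 7844.3 kN·m/m
M_D = W·d = 889·2.91 = 2587.0 kN·m/m
FS = M_R / M_D = 7844.3 / 2587.0 = 3.032

FS = 3.03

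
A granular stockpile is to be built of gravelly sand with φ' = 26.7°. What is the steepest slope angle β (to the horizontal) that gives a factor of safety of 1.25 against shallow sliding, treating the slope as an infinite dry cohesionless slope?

For an infinite dry cohesionless slope FS = tanφ'/tanβ, so tanβ = tanφ' / FS.
tanβ = tan26.7° / 1.25 = 0.5029 / 1.25 = 0.4024
β = arctan(0.4024) = 21.92°

β = 21.9°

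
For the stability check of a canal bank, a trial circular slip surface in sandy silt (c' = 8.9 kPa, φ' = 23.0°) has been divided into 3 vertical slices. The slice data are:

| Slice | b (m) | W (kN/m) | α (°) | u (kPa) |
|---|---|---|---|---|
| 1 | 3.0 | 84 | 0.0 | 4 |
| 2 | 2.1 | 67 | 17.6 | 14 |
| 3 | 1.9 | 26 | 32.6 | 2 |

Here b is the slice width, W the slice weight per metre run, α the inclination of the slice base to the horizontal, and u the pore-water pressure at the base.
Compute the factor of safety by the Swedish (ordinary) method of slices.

FS = 3.45

Ordinary method of slices: FS = Σ[c'·Δl_i + (W_i cosα_i − u_i·Δl_i)·tanφ'] / Σ W_i sinα_i, with Δl_i = b_i / cosα_i.
Slice 1: Δl = 3.0/cos0.0° = 3.000 m; N'_1 = 84·cos0.0° − 4·3.000 = 72.0; c'Δl = 26.70; W sinα = 0.0
Slice 2: Δl = 2.1/cos17.6° = 2.203 m; N'_2 = 67·cos17.6° − 14·2.203 = 33.0; c'Δl = 19.61; W sinα = 20.3
Slice 3: Δl = 1.9/cos32.6° = 2.255 m; N'_3 = 26·cos32.6° − 2·2.255 = 17.4; c'Δl = 20.07; W sinα = 14.0
Σc'Δl = 66.4 kN/m; ΣN' = 122.4 kN/m; ΣW sinα = 34.3 kN/m
Resisting = 66.4 + 122.4·tan23.0° = 66.4 + 52.0 = 118.3 kN/m
FS = 118.3 / 34.3 = 3.454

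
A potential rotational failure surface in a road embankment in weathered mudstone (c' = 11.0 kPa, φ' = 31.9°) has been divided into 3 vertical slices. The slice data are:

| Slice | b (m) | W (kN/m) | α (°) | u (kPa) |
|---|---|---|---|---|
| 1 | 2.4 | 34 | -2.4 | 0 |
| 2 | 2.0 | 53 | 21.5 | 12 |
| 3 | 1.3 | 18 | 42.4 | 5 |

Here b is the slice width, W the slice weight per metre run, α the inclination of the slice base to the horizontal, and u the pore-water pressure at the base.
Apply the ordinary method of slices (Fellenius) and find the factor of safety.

Ordinary method of slices: FS = Σ[c'·Δl_i + (W_i cosα_i − u_i·Δl_i)·tanφ'] / Σ W_i sinα_i, with Δl_i = b_i / cosα_i.
Slice 1: Δl = 2.4/cos(-2.4°) = 2.402 m; N'_1 = 34·cos(-2.4°) − 0·2.402 = 34.0; c'Δl = 26.42; W sinα = -1.4
Slice 2: Δl = 2.0/cos21.5° = 2.150 m; N'_2 = 53·cos21.5° − 12·2.150 = 23.5; c'Δl = 23.65; W sinα = 19.4
Slice 3: Δl = 1.3/cos42.4° = 1.760 m; N'_3 = 18·cos42.4° − 5·1.760 = 4.5; c'Δl = 19.36; W sinα = 12.1
Σc'Δl = 69.4 kN/m; ΣN' = 62.0 kN/m; ΣW sinα = 30.1 kN/m
Resisting = 69.4 + 62.0·tan31.9° = 69.4 + 38.6 = 108.0 kN/m
FS = 108.0 / 30.1 = 3.584

FS = 3.58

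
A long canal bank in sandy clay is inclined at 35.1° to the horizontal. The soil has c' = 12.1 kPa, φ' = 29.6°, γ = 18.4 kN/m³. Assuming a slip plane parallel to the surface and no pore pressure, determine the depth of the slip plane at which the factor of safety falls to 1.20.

z = 3.57 m

Setting FS = 1.20 in FS = [c' + γz cos²β tanφ'] / [γz sinβ cosβ] and solving for z:
z = c' / [γ cosβ (FS·sinβ − cosβ·tanφ')]
  = 12.1 / [18.4·cos35.1°·(1.20·sin35.1° − cos35.1°·tan29.6°)]
  = 12.1 / [18.4·0.8181·(1.20·0.5750 − 0.8181·0.5681)]
  = 12.1 / 3.3906 = 3.569 m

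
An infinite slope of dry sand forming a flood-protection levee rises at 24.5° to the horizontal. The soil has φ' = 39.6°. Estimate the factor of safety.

For a dry cohesionless infinite slope the factor of safety is FS = tanφ' / tanβ.
FS = tan39.6° / tan24.5° = 0.8273 / 0.4557 = 1.815

FS = 1.82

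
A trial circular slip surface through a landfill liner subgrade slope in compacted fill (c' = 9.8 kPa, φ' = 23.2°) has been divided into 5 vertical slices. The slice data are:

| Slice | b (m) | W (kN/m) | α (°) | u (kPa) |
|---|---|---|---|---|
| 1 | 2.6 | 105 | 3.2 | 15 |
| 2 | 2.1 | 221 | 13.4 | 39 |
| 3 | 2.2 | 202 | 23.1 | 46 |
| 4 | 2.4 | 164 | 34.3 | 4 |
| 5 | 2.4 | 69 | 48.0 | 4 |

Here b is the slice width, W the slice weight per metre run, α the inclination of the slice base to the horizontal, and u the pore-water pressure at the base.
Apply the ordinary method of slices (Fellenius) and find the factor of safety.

Ordinary method of slices: FS = Σ[c'·Δl_i + (W_i cosα_i − u_i·Δl_i)·tanφ'] / Σ W_i sinα_i, with Δl_i = b_i / cosα_i.
Slice 1: Δl = 2.6/cos3.2° = 2.604 m; N'_1 = 105·cos3.2° − 15·2.604 = 65.8; c'Δl = 25.52; W sinα = 5.9
Slice 2: Δl = 2.1/cos13.4° = 2.159 m; N'_2 = 221·cos13.4° − 39·2.159 = 130.8; c'Δl = 21.16; W sinα = 51.2
Slice 3: Δl = 2.2/cos23.1° = 2.392 m; N'_3 = 202·cos23.1° − 46·2.392 = 75.8; c'Δl = 23.44; W sinα = 79.3
Slice 4: Δl = 2.4/cos34.3° = 2.905 m; N'_4 = 164·cos34.3° − 4·2.905 = 123.9; c'Δl = 28.47; W sinα = 92.4
Slice 5: Δl = 2.4/cos48.0° = 3.587 m; N'_5 = 69·cos48.0° − 4·3.587 = 31.8; c'Δl = 35.15; W sinα = 51.3
Σc'Δl = 133.7 kN/m; ΣN' = 428.0 kN/m; ΣW sinα = 280.0 kN/m
Resisting = 133.7 + 428.0·tan23.2° = 133.7 + 183.5 = 317.2 kN/m
FS = 317.2 / 280.0 = 1.133

FS = 1.13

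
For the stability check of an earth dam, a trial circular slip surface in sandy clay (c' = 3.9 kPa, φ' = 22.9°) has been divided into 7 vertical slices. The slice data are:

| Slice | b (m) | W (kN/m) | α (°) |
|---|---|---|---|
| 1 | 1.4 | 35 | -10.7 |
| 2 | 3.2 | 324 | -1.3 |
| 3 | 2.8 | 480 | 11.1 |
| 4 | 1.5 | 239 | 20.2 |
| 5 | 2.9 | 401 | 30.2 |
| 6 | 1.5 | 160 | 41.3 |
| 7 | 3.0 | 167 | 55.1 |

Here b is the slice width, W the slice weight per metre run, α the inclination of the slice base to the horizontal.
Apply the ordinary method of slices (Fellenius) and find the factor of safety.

Ordinary method of slices: FS = Σ[c'·Δl_i + (W_i cosα_i)·tanφ'] / Σ W_i sinα_i, with Δl_i = b_i / cosα_i.
Slice 1: Δl = 1.4/cos(-10.7°) = 1.425 m; N'_1 = 35·cos(-10.7°) = 34.4; c'Δl = 5.56; W sinα = -6.5
Slice 2: Δl = 3.2/cos(-1.3°) = 3.201 m; N'_2 = 324·cos(-1.3°) = 323.9; c'Δl = 12.48; W sinα = -7.4
Slice 3: Δl = 2.8/cos11.1° = 2.853 m; N'_3 = 480·cos11.1° = 471.0; c'Δl = 11.13; W sinα = 92.4
Slice 4: Δl = 1.5/cos20.2° = 1.598 m; N'_4 = 239·cos20.2° = 224.3; c'Δl = 6.23; W sinα = 82.5
Slice 5: Δl = 2.9/cos30.2° = 3.355 m; N'_5 = 401·cos30.2° = 346.6; c'Δl = 13.09; W sinα = 201.7
Slice 6: Δl = 1.5/cos41.3° = 1.997 m; N'_6 = 160·cos41.3° = 120.2; c'Δl = 7.79; W sinα = 105.6
Slice 7: Δl = 3.0/cos55.1° = 5.243 m; N'_7 = 167·cos55.1° = 95.5; c'Δl = 20.45; W sinα = 137.0
Σc'Δl = 76.7 kN/m; ΣN' = 1616.0 kN/m; ΣW sinα = 605.4 kN/m
Resisting = 76.7 + 1616.0·tan22.9° = 76.7 + 682.6 = 759.3 kN/m
FS = 759.3 / 605.4 = 1.254

FS = 1.25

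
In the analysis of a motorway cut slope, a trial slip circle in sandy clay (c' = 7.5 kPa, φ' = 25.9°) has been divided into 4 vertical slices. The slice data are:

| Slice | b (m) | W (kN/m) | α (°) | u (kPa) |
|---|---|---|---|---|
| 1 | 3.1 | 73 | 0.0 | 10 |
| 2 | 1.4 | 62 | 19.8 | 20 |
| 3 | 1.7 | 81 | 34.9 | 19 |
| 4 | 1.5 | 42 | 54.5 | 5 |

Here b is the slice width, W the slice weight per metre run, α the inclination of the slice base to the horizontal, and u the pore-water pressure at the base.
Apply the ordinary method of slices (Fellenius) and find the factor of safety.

FS = 1.20

Ordinary method of slices: FS = Σ[c'·Δl_i + (W_i cosα_i − u_i·Δl_i)·tanφ'] / Σ W_i sinα_i, with Δl_i = b_i / cosα_i.
Slice 1: Δl = 3.1/cos0.0° = 3.100 m; N'_1 = 73·cos0.0° − 10·3.100 = 42.0; c'Δl = 23.25; W sinα = 0.0
Slice 2: Δl = 1.4/cos19.8° = 1.488 m; N'_2 = 62·cos19.8° − 20·1.488 = 28.6; c'Δl = 11.16; W sinα = 21.0
Slice 3: Δl = 1.7/cos34.9° = 2.073 m; N'_3 = 81·cos34.9° − 19·2.073 = 27.0; c'Δl = 15.55; W sinα = 46.3
Slice 4: Δl = 1.5/cos54.5° = 2.583 m; N'_4 = 42·cos54.5° − 5·2.583 = 11.5; c'Δl = 19.37; W sinα = 34.2
Σc'Δl = 69.3 kN/m; ΣN' = 109.1 kN/m; ΣW sinα = 101.5 kN/m
Resisting = 69.3 + 109.1·tan25.9° = 69.3 + 53.0 = 122.3 kN/m
FS = 122.3 / 101.5 = 1.205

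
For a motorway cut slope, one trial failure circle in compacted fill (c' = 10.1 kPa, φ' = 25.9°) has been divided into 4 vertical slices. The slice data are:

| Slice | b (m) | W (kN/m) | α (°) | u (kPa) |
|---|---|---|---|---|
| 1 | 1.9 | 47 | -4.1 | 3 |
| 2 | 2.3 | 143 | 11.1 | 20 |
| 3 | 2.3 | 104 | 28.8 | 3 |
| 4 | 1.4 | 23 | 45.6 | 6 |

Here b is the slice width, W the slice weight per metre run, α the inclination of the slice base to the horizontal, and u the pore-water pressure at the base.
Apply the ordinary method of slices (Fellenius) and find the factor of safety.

FS = 2.18

Ordinary method of slices: FS = Σ[c'·Δl_i + (W_i cosα_i − u_i·Δl_i)·tanφ'] / Σ W_i sinα_i, with Δl_i = b_i / cosα_i.
Slice 1: Δl = 1.9/cos(-4.1°) = 1.905 m; N'_1 = 47·cos(-4.1°) − 3·1.905 = 41.2; c'Δl = 19.24; W sinα = -3.4
Slice 2: Δl = 2.3/cos11.1° = 2.344 m; N'_2 = 143·cos11.1° − 20·2.344 = 93.4; c'Δl = 23.67; W sinα = 27.5
Slice 3: Δl = 2.3/cos28.8° = 2.625 m; N'_3 = 104·cos28.8° − 3·2.625 = 83.3; c'Δl = 26.51; W sinα = 50.1
Slice 4: Δl = 1.4/cos45.6° = 2.001 m; N'_4 = 23·cos45.6° − 6·2.001 = 4.1; c'Δl = 20.21; W sinα = 16.4
Σc'Δl = 89.6 kN/m; ΣN' = 222.0 kN/m; ΣW sinα = 90.7 kN/m
Resisting = 89.6 + 222.0·tan25.9° = 89.6 + 107.8 = 197.4 kN/m
FS = 197.4 / 90.7 = 2.176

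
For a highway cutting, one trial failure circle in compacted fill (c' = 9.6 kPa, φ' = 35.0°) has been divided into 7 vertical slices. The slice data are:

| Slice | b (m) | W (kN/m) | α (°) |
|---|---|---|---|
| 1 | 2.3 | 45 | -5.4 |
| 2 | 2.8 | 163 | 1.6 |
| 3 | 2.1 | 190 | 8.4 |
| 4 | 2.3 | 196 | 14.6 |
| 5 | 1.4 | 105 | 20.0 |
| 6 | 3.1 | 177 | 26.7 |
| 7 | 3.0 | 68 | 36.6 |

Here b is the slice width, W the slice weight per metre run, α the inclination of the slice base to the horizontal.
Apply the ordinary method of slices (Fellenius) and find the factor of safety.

Ordinary method of slices: FS = Σ[c'·Δl_i + (W_i cosα_i)·tanφ'] / Σ W_i sinα_i, with Δl_i = b_i / cosα_i.
Slice 1: Δl = 2.3/cos(-5.4°) = 2.310 m; N'_1 = 45·cos(-5.4°) = 44.8; c'Δl = 22.18; W sinα = -4.2
Slice 2: Δl = 2.8/cos1.6° = 2.801 m; N'_2 = 163·cos1.6° = 162.9; c'Δl = 26.89; W sinα = 4.6
Slice 3: Δl = 2.1/cos8.4° = 2.123 m; N'_3 = 190·cos8.4° = 188.0; c'Δl = 20.38; W sinα = 27.8
Slice 4: Δl = 2.3/cos14.6° = 2.377 m; N'_4 = 196·cos14.6° = 189.7; c'Δl = 22.82; W sinα = 49.4
Slice 5: Δl = 1.4/cos20.0° = 1.490 m; N'_5 = 105·cos20.0° = 98.7; c'Δl = 14.30; W sinα = 35.9
Slice 6: Δl = 3.1/cos26.7° = 3.470 m; N'_6 = 177·cos26.7° = 158.1; c'Δl = 33.31; W sinα = 79.5
Slice 7: Δl = 3.0/cos36.6° = 3.737 m; N'_7 = 68·cos36.6° = 54.6; c'Δl = 35.87; W sinα = 40.5
Σc'Δl = 175.8 kN/m; ΣN' = 896.8 kN/m; ΣW sinα = 233.5 kN/m
Resisting = 175.8 + 896.8·tan35.0° = 175.8 + 627.9 = 803.7 kN/m
FS = 803.7 / 233.5 = 3.442

FS = 3.44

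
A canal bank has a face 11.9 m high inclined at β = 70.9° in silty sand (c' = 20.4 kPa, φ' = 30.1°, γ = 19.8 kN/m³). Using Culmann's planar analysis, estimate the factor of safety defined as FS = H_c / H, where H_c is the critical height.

FS = 1.17

H_c = (4c'/γ) · sinβ cosφ' / [1 − cos(β − φ')]
    = (4·20.4/19.8) · sin70.9°·cos30.1° / [1 − cos40.8°]
    = 4.121 · 0.8175 / 0.2430 = 13.86 m
FS = H_c / H = 13.86 / 11.9 = 1.165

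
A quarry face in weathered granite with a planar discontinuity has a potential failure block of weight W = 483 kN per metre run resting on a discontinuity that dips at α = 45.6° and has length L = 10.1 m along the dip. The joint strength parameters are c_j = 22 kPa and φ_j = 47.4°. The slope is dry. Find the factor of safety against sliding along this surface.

FS = 1.71

Resolving the block weight along and normal to the plane and applying the Mohr–Coulomb strength on the joint:
N' = W cosα = 483·cos45.6° = 337.9 kN/m
Driving force T = W sinα = 483·sin45.6° = 345.1 kN/m
Resisting force R = c_j·L + N'·tanφ_j = 22·10.1 + 337.9·tan47.4° = 222.2 + 367.5 = 589.7 kN/m
FS = R / T = 589.7 / 345.1 = 1.709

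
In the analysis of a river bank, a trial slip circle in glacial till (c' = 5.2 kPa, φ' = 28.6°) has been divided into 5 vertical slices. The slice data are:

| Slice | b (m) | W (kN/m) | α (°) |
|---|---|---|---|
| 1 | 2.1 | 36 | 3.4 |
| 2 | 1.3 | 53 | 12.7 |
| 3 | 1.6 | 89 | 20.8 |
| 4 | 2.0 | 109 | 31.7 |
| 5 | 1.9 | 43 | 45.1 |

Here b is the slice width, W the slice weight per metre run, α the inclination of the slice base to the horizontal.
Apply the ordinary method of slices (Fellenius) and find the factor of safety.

FS = 1.60

Ordinary method of slices: FS = Σ[c'·Δl_i + (W_i cosα_i)·tanφ'] / Σ W_i sinα_i, with Δl_i = b_i / cosα_i.
Slice 1: Δl = 2.1/cos3.4° = 2.104 m; N'_1 = 36·cos3.4° = 35.9; c'Δl = 10.94; W sinα = 2.1
Slice 2: Δl = 1.3/cos12.7° = 1.333 m; N'_2 = 53·cos12.7° = 51.7; c'Δl = 6.93; W sinα = 11.7
Slice 3: Δl = 1.6/cos20.8° = 1.712 m; N'_3 = 89·cos20.8° = 83.2; c'Δl = 8.90; W sinα = 31.6
Slice 4: Δl = 2.0/cos31.7° = 2.351 m; N'_4 = 109·cos31.7° = 92.7; c'Δl = 12.22; W sinα = 57.3
Slice 5: Δl = 1.9/cos45.1° = 2.692 m; N'_5 = 43·cos45.1° = 30.4; c'Δl = 14.00; W sinα = 30.5
Σc'Δl = 53.0 kN/m; ΣN' = 293.9 kN/m; ΣW sinα = 133.1 kN/m
Resisting = 53.0 + 293.9·tan28.6° = 53.0 + 160.3 = 213.2 kN/m
FS = 213.2 / 133.1 = 1.602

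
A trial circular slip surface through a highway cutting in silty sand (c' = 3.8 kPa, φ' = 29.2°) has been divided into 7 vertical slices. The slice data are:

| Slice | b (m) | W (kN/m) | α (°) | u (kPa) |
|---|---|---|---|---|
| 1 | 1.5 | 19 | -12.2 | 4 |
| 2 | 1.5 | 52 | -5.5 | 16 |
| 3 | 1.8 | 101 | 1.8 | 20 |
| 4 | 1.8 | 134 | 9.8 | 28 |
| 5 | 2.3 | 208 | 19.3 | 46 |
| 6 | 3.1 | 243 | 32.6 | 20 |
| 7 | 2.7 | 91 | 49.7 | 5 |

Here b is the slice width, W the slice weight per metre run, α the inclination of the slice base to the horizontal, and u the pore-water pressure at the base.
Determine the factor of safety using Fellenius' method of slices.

Ordinary method of slices: FS = Σ[c'·Δl_i + (W_i cosα_i − u_i·Δl_i)·tanφ'] / Σ W_i sinα_i, with Δl_i = b_i / cosα_i.
Slice 1: Δl = 1.5/cos(-12.2°) = 1.535 m; N'_1 = 19·cos(-12.2°) − 4·1.535 = 12.4; c'Δl = 5.83; W sinα = -4.0
Slice 2: Δl = 1.5/cos(-5.5°) = 1.507 m; N'_2 = 52·cos(-5.5°) − 16·1.507 = 27.6; c'Δl = 5.73; W sinα = -5.0
Slice 3: Δl = 1.8/cos1.8° = 1.801 m; N'_3 = 101·cos1.8° − 20·1.801 = 64.9; c'Δl = 6.84; W sinα = 3.2
Slice 4: Δl = 1.8/cos9.8° = 1.827 m; N'_4 = 134·cos9.8° − 28·1.827 = 80.9; c'Δl = 6.94; W sinα = 22.8
Slice 5: Δl = 2.3/cos19.3° = 2.437 m; N'_5 = 208·cos19.3° − 46·2.437 = 84.2; c'Δl = 9.26; W sinα = 68.7
Slice 6: Δl = 3.1/cos32.6° = 3.680 m; N'_6 = 243·cos32.6° − 20·3.680 = 131.1; c'Δl = 13.98; W sinα = 130.9
Slice 7: Δl = 2.7/cos49.7° = 4.174 m; N'_7 = 91·cos49.7° − 5·4.174 = 38.0; c'Δl = 15.86; W sinα = 69.4
Σc'Δl = 64.4 kN/m; ΣN' = 439.2 kN/m; ΣW sinα = 286.1 kN/m
Resisting = 64.4 + 439.2·tan29.2° = 64.4 + 245.5 = 309.9 kN/m
FS = 309.9 / 286.1 = 1.083

FS = 1.08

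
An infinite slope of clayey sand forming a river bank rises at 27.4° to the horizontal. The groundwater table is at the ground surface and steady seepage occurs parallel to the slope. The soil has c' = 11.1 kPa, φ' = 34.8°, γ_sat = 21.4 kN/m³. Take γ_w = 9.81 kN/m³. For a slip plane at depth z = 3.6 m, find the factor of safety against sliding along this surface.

FS = 1.08

With seepage parallel to the slope and the water table at the surface, the effective normal stress on the slip plane uses the buoyant unit weight γ' = γ_sat − γ_w while the driving shear stress uses γ_sat:
FS = [c' + γ' z cos²β tanφ'] / [γ_sat z sinβ cosβ]
γ' = 21.4 − 9.81 = 11.59 kN/m³
Numerator = 11.1 + 11.59·3.6·cos²27.4°·tan34.8° = 11.1 + 11.59·3.6·0.7882·0.6950 = 33.957 kPa
Denominator = 21.4·3.6·sin27.4°·cos27.4° = 21.4·3.6·0.4602·0.8878 = 31.476 kPa
FS = 33.957 / 31.476 = 1.079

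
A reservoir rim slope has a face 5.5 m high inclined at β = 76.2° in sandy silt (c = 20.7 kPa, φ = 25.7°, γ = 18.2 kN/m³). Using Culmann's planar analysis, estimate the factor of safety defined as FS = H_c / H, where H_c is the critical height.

FS = 1.99

H_c = (4c/γ) · sinβ cosφ / [1 − cos(β − φ)]
    = (4·20.7/18.2) · sin76.2°·cos25.7° / [1 − cos50.5°]
    = 4.549 · 0.8751 / 0.3639 = 10.94 m
FS = H_c / H = 10.94 / 5.5 = 1.989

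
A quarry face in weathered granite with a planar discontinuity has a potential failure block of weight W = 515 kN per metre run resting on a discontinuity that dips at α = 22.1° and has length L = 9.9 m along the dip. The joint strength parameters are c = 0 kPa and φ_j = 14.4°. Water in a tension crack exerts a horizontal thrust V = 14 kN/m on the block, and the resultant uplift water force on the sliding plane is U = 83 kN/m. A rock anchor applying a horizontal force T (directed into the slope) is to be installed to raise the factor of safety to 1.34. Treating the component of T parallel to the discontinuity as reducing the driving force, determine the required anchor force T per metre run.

T = 132 kN/m

Resolving forces along and normal to the sliding plane, with the horizontal anchor force T adding T·sinα to the effective normal force and T·cosα acting up the plane against the driving force:
FS = [cL + (W cosα − U − V sinα + T sinα) tanφ_j] / [W sinα + V cosα − T cosα]
Without the anchor: N' = 388.9 kN/m, driving T_d = 206.7 kN/m, resisting R = 0·9.9 + 388.9·tan14.4° = 99.9 kN/m, FS = 0.48.
Setting FS = 1.34 and solving for T:
1.34·(206.7 − T cos22.1°) = 99.9 + T sin22.1°·tan14.4°
T·(sin22.1°·tan14.4° + 1.34·cos22.1°) = 1.34·206.7 − 99.9
T·(0.3762·0.2568 + 1.34·0.9265) = 277.0 − 99.9 = 177.2
T·1.3381 = 177.2
T = 132.4 kN/m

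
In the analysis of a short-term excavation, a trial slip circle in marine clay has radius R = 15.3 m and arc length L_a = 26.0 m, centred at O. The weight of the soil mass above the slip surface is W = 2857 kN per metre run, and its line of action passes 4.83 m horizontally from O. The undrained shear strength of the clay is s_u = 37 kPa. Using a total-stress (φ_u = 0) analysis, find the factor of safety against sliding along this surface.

Taking moments about the centre O, the resisting moment is provided by the undrained shear strength acting along the arc:
M_R = s_u·L_a·R = 37·26.00·15.3 = 14718.6 kN·m/m
M_D = W·d = 2857·4.83 = 13799.3 kN·m/m
FS = M_R / M_D = 14718.6 / 13799.3 = 1.067

FS = 1.07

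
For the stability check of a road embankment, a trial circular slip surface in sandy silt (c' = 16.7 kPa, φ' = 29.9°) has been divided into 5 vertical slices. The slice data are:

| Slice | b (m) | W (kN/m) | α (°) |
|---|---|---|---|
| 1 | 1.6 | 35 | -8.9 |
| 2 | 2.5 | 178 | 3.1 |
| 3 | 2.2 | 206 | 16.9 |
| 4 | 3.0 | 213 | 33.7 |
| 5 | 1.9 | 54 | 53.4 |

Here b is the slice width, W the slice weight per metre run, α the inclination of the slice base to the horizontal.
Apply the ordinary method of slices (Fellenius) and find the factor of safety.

Ordinary method of slices: FS = Σ[c'·Δl_i + (W_i cosα_i)·tanφ'] / Σ W_i sinα_i, with Δl_i = b_i / cosα_i.
Slice 1: Δl = 1.6/cos(-8.9°) = 1.619 m; N'_1 = 35·cos(-8.9°) = 34.6; c'Δl = 27.05; W sinα = -5.4
Slice 2: Δl = 2.5/cos3.1° = 2.504 m; N'_2 = 178·cos3.1° = 177.7; c'Δl = 41.81; W sinα = 9.6
Slice 3: Δl = 2.2/cos16.9° = 2.299 m; N'_3 = 206·cos16.9° = 197.1; c'Δl = 38.40; W sinα = 59.9
Slice 4: Δl = 3.0/cos33.7° = 3.606 m; N'_4 = 213·cos33.7° = 177.2; c'Δl = 60.22; W sinα = 118.2
Slice 5: Δl = 1.9/cos53.4° = 3.187 m; N'_5 = 54·cos53.4° = 32.2; c'Δl = 53.22; W sinα = 43.4
Σc'Δl = 220.7 kN/m; ΣN' = 618.8 kN/m; ΣW sinα = 225.6 kN/m
Resisting = 220.7 + 618.8·tan29.9° = 220.7 + 355.8 = 576.5 kN/m
FS = 576.5 / 225.6 = 2.555

FS = 2.56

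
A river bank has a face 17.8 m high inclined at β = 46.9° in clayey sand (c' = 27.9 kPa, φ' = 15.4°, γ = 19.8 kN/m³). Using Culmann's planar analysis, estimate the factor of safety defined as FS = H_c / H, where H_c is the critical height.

FS = 1.51

H_c = (4c'/γ) · sinβ cosφ' / [1 − cos(β − φ')]
    = (4·27.9/19.8) · sin46.9°·cos15.4° / [1 − cos31.5°]
    = 5.636 · 0.7039 / 0.1474 = 26.93 m
FS = H_c / H = 26.93 / 17.8 = 1.513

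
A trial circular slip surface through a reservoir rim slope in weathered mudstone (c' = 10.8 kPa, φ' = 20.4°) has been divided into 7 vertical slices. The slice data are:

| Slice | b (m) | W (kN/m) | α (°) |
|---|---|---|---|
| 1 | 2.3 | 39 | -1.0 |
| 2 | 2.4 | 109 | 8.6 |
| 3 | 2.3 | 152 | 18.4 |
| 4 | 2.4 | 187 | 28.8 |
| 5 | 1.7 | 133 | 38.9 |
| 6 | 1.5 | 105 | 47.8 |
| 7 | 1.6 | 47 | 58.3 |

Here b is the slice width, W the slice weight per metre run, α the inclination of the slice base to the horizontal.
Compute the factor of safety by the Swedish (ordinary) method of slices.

Ordinary method of slices: FS = Σ[c'·Δl_i + (W_i cosα_i)·tanφ'] / Σ W_i sinα_i, with Δl_i = b_i / cosα_i.
Slice 1: Δl = 2.3/cos(-1.0°) = 2.300 m; N'_1 = 39·cos(-1.0°) = 39.0; c'Δl = 24.84; W sinα = -0.7
Slice 2: Δl = 2.4/cos8.6° = 2.427 m; N'_2 = 109·cos8.6° = 107.8; c'Δl = 26.21; W sinα = 16.3
Slice 3: Δl = 2.3/cos18.4° = 2.424 m; N'_3 = 152·cos18.4° = 144.2; c'Δl = 26.18; W sinα = 48.0
Slice 4: Δl = 2.4/cos28.8° = 2.739 m; N'_4 = 187·cos28.8° = 163.9; c'Δl = 29.58; W sinα = 90.1
Slice 5: Δl = 1.7/cos38.9° = 2.184 m; N'_5 = 133·cos38.9° = 103.5; c'Δl = 23.59; W sinα = 83.5
Slice 6: Δl = 1.5/cos47.8° = 2.233 m; N'_6 = 105·cos47.8° = 70.5; c'Δl = 24.12; W sinα = 77.8
Slice 7: Δl = 1.6/cos58.3° = 3.045 m; N'_7 = 47·cos58.3° = 24.7; c'Δl = 32.88; W sinα = 40.0
Σc'Δl = 187.4 kN/m; ΣN' = 653.6 kN/m; ΣW sinα = 355.0 kN/m
Resisting = 187.4 + 653.6·tan20.4° = 187.4 + 243.1 = 430.5 kN/m
FS = 430.5 / 355.0 = 1.213

FS = 1.21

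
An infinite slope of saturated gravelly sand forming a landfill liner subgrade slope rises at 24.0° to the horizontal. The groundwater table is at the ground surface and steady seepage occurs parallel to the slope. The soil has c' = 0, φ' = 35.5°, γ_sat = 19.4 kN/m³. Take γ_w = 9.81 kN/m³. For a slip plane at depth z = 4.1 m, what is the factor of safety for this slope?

With seepage parallel to the slope and the water table at the surface, the effective normal stress on the slip plane uses the buoyant unit weight γ' = γ_sat − γ_w while the driving shear stress uses γ_sat:
FS = [c' + γ' z cos²β tanφ'] / [γ_sat z sinβ cosβ]
(For c' = 0 this reduces to FS = (γ'/γ_sat)·tanφ'/tanβ.)
γ' = 19.4 − 9.81 = 9.59 kN/m³
Numerator = 0.0 + 9.59·4.1·cos²24.0°·tan35.5° = 0.0 + 9.59·4.1·0.8346·0.7133 = 23.406 kPa
Denominator = 19.4·4.1·sin24.0°·cos24.0° = 19.4·4.1·0.4067·0.9135 = 29.555 kPa
FS = 23.406 / 29.555 = 0.792

FS = 0.79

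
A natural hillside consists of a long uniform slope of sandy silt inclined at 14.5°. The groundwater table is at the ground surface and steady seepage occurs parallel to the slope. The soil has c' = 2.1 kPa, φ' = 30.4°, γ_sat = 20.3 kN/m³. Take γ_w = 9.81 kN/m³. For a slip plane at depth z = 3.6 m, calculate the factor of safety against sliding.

With seepage parallel to the slope and the water table at the surface, the effective normal stress on the slip plane uses the buoyant unit weight γ' = γ_sat − γ_w while the driving shear stress uses γ_sat:
FS = [c' + γ' z cos²β tanφ'] / [γ_sat z sinβ cosβ]
γ' = 20.3 − 9.81 = 10.49 kN/m³
Numerator = 2.1 + 10.49·3.6·cos²14.5°·tan30.4° = 2.1 + 10.49·3.6·0.9373·0.5867 = 22.867 kPa
Denominator = 20.3·3.6·sin14.5°·cos14.5° = 20.3·3.6·0.2504·0.9681 = 17.715 kPa
FS = 22.867 / 17.715 = 1.291

FS = 1.29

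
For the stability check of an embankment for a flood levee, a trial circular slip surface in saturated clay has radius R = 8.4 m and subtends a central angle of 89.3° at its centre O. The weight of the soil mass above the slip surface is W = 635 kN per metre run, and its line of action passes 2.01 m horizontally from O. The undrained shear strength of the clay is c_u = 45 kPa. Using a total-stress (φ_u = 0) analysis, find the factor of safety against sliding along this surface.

Taking moments about the centre O, the resisting moment is provided by the undrained shear strength acting along the arc:
Arc length L_a = R·θ = 8.4·(89.3°·π/180) = 8.4·1.5586 = 13.09 m
M_R = c_u·L_a·R = 45·13.09·8.4 = 4948.8 kN·m/m
M_D = W·d = 635·2.01 = 1276.3 kN·m/m
FS = M_R / M_D = 4948.8 / 1276.3 = 3.877

FS = 3.88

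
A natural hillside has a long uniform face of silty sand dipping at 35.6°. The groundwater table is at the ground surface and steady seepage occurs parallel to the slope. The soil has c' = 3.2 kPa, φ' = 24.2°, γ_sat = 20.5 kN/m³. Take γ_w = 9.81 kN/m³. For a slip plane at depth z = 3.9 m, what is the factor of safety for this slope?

FS = 0.41

With seepage parallel to the slope and the water table at the surface, the effective normal stress on the slip plane uses the buoyant unit weight γ' = γ_sat − γ_w while the driving shear stress uses γ_sat:
FS = [c' + γ' z cos²β tanφ'] / [γ_sat z sinβ cosβ]
γ' = 20.5 − 9.81 = 10.69 kN/m³
Numerator = 3.2 + 10.69·3.9·cos²35.6°·tan24.2° = 3.2 + 10.69·3.9·0.6611·0.4494 = 15.587 kPa
Denominator = 20.5·3.9·sin35.6°·cos35.6° = 20.5·3.9·0.5821·0.8131 = 37.842 kPa
FS = 15.587 / 37.842 = 0.412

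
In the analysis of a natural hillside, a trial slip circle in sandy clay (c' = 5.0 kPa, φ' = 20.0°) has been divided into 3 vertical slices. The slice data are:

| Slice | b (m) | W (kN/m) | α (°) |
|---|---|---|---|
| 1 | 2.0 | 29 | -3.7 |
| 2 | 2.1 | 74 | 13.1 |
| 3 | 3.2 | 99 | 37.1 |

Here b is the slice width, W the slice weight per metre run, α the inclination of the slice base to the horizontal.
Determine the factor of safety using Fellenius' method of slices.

FS = 1.43

Ordinary method of slices: FS = Σ[c'·Δl_i + (W_i cosα_i)·tanφ'] / Σ W_i sinα_i, with Δl_i = b_i / cosα_i.
Slice 1: Δl = 2.0/cos(-3.7°) = 2.004 m; N'_1 = 29·cos(-3.7°) = 28.9; c'Δl = 10.02; W sinα = -1.9
Slice 2: Δl = 2.1/cos13.1° = 2.156 m; N'_2 = 74·cos13.1° = 72.1; c'Δl = 10.78; W sinα = 16.8
Slice 3: Δl = 3.2/cos37.1° = 4.012 m; N'_3 = 99·cos37.1° = 79.0; c'Δl = 20.06; W sinα = 59.7
Σc'Δl = 40.9 kN/m; ΣN' = 180.0 kN/m; ΣW sinα = 74.6 kN/m
Resisting = 40.9 + 180.0·tan20.0° = 40.9 + 65.5 = 106.4 kN/m
FS = 106.4 / 74.6 = 1.425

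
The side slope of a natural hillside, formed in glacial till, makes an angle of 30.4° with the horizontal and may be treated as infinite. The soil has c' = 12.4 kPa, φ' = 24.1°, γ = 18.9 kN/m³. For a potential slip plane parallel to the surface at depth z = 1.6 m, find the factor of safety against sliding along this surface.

For an infinite slope with a slip plane parallel to the surface (no pore pressure): FS = [c' + γz cos²β tanφ'] / [γz sinβ cosβ].
γz = 18.9·1.6 = 30.24 kN/m²
Numerator = 12.4 + 30.24·cos²30.4°·tan24.1° = 12.4 + 30.24·0.7439·0.4473 = 22.463 kPa
Denominator = 30.24·sin30.4°·cos30.4° = 30.24·0.5060·0.8625 = 13.199 kPa
FS = 22.463 / 13.199 = 1.702

FS = 1.70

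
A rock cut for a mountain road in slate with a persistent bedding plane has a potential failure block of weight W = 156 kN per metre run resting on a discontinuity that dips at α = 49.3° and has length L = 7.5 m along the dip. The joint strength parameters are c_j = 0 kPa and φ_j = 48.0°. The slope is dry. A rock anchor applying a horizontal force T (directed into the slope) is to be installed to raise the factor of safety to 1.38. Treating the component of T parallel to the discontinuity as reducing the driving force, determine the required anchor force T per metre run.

Resolving forces along and normal to the sliding plane, with the horizontal anchor force T adding T·sinα to the effective normal force and T·cosα acting up the plane against the driving force:
FS = [c_jL + (W cosα + T sinα) tanφ_j] / [W sinα − T cosα]
Without the anchor: N' = 101.7 kN/m, driving T_d = 118.3 kN/m, resisting R = 0·7.5 + 101.7·tan48.0° = 113.0 kN/m, FS = 0.96.
Setting FS = 1.38 and solving for T:
1.38·(118.3 − T cos49.3°) = 113.0 + T sin49.3°·tan48.0°
T·(sin49.3°·tan48.0° + 1.38·cos49.3°) = 1.38·118.3 − 113.0
T·(0.7581·1.1106 + 1.38·0.6521) = 163.2 − 113.0 = 50.2
T·1.7419 = 50.2
T = 28.8 kN/m

T = 29 kN/m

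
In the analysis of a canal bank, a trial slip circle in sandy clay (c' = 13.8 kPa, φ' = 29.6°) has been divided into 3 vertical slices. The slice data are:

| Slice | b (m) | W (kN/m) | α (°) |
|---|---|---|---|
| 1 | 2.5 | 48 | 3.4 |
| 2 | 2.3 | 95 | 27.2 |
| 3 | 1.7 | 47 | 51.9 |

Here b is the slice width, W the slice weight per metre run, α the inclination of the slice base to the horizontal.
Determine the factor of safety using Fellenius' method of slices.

FS = 2.40

Ordinary method of slices: FS = Σ[c'·Δl_i + (W_i cosα_i)·tanφ'] / Σ W_i sinα_i, with Δl_i = b_i / cosα_i.
Slice 1: Δl = 2.5/cos3.4° = 2.504 m; N'_1 = 48·cos3.4° = 47.9; c'Δl = 34.56; W sinα = 2.8
Slice 2: Δl = 2.3/cos27.2° = 2.586 m; N'_2 = 95·cos27.2° = 84.5; c'Δl = 35.69; W sinα = 43.4
Slice 3: Δl = 1.7/cos51.9° = 2.755 m; N'_3 = 47·cos51.9° = 29.0; c'Δl = 38.02; W sinα = 37.0
Σc'Δl = 108.3 kN/m; ΣN' = 161.4 kN/m; ΣW sinα = 83.3 kN/m
Resisting = 108.3 + 161.4·tan29.6° = 108.3 + 91.7 = 200.0 kN/m
FS = 200.0 / 83.3 = 2.402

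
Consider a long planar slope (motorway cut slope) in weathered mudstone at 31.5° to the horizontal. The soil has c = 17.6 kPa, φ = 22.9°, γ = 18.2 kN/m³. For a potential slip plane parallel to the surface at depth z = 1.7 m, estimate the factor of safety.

FS = 1.97

For an infinite slope with a slip plane parallel to the surface (no pore pressure): FS = [c + γz cos²β tanφ] / [γz sinβ cosβ].
γz = 18.2·1.7 = 30.94 kN/m²
Numerator = 17.6 + 30.94·cos²31.5°·tan22.9° = 17.6 + 30.94·0.7270·0.4224 = 27.102 kPa
Denominator = 30.94·sin31.5°·cos31.5° = 30.94·0.5225·0.8526 = 13.784 kPa
FS = 27.102 / 13.784 = 1.966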